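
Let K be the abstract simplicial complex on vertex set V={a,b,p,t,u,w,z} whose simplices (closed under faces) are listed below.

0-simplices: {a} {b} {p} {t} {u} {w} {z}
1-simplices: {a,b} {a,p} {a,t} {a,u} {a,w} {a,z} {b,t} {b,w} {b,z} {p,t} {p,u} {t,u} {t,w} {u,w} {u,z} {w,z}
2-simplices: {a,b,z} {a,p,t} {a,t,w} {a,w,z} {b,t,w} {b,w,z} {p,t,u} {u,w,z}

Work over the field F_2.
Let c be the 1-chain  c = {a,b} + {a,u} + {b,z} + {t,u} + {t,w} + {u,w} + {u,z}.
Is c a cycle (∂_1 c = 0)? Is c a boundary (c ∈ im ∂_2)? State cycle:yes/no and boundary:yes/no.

cycle:yes boundary:no

n_0=7 n_1=16 n_2=8  [Z2]
∂1: piv[ab,ap,at,au,aw,az] rk=6  ker:bt,bw,bz,pt,pu,tu,tw,uw,uz,wz
∂2: piv[abz,apt,atw,awz,btw,bwz,ptu,uwz] rk=8
∂1c = 0
c vs im∂2: residual ≠ 0 ⇒ not boundary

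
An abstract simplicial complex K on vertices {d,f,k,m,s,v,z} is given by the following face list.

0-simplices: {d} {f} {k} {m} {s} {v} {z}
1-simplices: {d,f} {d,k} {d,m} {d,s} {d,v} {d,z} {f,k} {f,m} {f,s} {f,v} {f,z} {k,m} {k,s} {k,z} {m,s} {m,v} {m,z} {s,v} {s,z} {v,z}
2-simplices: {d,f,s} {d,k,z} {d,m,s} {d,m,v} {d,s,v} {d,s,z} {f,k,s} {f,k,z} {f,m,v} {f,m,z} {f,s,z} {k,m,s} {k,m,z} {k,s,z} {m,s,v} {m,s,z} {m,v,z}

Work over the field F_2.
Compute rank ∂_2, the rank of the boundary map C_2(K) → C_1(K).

rank∂_2=14

n_0=7 n_1=20 n_2=17  [Z2]
∂1: piv[df,dk,dm,ds,dv,dz] rk=6  ker:fk,fm,fs,fv,fz,km,ks,kz,ms,mv,mz,sv,sz,vz
∂2: piv[dfs,dkz,dms,dmv,dsv,dsz,fks,fkz,fmv,fmz,fsz,kms,kmz,mvz] rk=14  ker:ksz,msv,msz
rk∂_2=14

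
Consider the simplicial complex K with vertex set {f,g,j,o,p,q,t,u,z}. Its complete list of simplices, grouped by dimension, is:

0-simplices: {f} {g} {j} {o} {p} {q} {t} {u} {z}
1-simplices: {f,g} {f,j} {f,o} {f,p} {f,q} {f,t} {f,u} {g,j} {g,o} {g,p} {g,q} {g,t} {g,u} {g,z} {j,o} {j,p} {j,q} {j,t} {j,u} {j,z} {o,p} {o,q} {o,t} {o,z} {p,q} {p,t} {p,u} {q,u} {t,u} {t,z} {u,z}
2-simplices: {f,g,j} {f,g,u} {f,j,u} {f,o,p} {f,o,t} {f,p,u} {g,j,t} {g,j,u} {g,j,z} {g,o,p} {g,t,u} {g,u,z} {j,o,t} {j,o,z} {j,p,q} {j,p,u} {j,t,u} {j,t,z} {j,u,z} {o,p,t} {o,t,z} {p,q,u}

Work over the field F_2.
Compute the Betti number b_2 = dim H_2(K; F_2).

b_2=4

n_0=9 n_1=31 n_2=22  [Z2]
∂1: piv[fg,fj,fo,fp,fq,ft,fu,gz] rk=8  ker:gj,go,gp,gq,gt,gu,jo,jp,jq,jt,ju,jz,op,oq,ot,oz,pq,pt,pu,qu,tu,tz,uz
∂2: piv[fgj,fgu,fju,fop,fot,fpu,gjt,gjz,gop,gtu,guz,jot,joz,jpq,jpu,jtz,opt,pqu] rk=18  ker:gju,jtu,juz,otz
b_2=(22−18)−0=4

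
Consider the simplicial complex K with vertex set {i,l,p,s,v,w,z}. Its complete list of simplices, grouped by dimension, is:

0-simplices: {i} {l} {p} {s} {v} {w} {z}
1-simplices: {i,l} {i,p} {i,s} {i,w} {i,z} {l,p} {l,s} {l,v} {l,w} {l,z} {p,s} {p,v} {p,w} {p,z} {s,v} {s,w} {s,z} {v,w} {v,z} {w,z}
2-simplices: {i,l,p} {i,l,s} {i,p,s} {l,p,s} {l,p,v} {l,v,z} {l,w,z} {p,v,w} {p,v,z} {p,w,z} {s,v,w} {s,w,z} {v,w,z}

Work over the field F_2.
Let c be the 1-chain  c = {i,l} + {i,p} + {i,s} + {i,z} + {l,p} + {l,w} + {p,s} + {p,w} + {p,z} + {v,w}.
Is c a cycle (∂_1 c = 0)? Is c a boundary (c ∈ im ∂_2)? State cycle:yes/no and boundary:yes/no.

cycle:no boundary:no

n_0=7 n_1=20 n_2=13  [Z2]
∂1: piv[il,ip,is,iw,iz,lv] rk=6  ker:lp,ls,lw,lz,ps,pv,pw,pz,sv,sw,sz,vw,vz,wz
∂2: piv[ilp,ils,ips,lpv,lvz,lwz,pvw,pvz,pwz,svw,swz] rk=11  ker:lps,vwz
∂1c = {l} + {p} + {v} + {w}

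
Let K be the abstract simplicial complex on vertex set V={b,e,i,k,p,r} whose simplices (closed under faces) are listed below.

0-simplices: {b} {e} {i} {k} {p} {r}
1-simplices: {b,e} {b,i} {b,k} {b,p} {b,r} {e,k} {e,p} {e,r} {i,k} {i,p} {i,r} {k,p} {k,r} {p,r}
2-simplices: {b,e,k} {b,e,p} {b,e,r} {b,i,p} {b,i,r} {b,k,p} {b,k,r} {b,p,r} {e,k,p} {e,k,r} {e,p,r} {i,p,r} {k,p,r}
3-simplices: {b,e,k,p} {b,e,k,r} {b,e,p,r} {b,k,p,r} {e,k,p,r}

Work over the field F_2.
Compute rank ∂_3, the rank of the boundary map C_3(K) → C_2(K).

n_0=6 n_1=14 n_2=13 n_3=5  [Z2]
∂1: piv[be,bi,bk,bp,br] rk=5  ker:ek,ep,er,ik,ip,ir,kp,kr,pr
∂2: piv[bek,bep,ber,bip,bir,bkp,bkr,bpr] rk=8  ker:ekp,ekr,epr,ipr,kpr
∂3: piv[bekp,bekr,bepr,bkpr] rk=4  ker:ekpr
rk∂_3=4

rank∂_3=4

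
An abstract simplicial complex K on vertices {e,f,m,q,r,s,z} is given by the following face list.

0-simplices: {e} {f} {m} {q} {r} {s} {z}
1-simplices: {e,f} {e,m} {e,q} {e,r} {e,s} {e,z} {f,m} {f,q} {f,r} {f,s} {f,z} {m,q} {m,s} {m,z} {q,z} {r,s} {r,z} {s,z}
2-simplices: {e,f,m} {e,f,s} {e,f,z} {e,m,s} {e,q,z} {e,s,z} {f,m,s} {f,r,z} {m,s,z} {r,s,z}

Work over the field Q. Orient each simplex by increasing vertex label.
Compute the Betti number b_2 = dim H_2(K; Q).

b_2=1

n_0=7 n_1=18 n_2=10  [Q]
∂1: piv[ef,em,eq,er,es,ez] rk=6  ker:fm,fq,fr,fs,fz,mq,ms,mz,qz,rs,rz,sz
∂2: piv[efm,efs,efz,ems,eqz,esz,frz,msz,rsz] rk=9  ker:fms
b_2=(10−9)−0=1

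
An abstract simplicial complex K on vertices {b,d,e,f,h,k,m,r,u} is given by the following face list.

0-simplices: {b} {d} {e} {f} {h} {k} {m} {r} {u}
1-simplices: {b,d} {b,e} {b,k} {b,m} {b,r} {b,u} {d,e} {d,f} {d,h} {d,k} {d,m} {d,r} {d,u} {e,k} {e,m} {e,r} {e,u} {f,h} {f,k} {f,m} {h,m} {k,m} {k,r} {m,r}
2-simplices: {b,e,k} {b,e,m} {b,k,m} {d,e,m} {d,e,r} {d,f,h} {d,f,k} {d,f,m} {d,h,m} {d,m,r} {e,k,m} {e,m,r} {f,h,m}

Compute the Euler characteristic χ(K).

χ(K)=-2

n_0=9 n_1=24 n_2=13
χ=+9−24+13=-2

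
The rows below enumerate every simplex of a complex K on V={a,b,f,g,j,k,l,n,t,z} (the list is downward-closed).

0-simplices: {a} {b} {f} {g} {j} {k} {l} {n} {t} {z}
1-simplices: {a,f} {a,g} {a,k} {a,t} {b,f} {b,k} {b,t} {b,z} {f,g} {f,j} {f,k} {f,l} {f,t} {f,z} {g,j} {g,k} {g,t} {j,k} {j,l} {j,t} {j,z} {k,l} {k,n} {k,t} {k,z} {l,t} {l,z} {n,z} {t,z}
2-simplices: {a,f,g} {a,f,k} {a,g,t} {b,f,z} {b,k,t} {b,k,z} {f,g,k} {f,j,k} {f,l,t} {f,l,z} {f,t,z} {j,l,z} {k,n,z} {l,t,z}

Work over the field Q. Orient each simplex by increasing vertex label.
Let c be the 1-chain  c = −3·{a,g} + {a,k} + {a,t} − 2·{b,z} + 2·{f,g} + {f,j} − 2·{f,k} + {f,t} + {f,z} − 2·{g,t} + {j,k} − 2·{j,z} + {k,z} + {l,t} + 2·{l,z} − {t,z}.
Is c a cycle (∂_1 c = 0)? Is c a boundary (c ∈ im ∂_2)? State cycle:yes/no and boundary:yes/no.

cycle:no boundary:no

n_0=10 n_1=29 n_2=14  [Q]
∂1: piv[af,ag,ak,at,bf,bz,fj,fl,kn] rk=9  ker:bk,bt,fg,fk,ft,fz,gj,gk,gt,jk,jl,jt,jz,kl,kt,kz,lt,lz,nz,tz
∂2: piv[afg,afk,agt,bfz,bkt,bkz,fgk,fjk,flt,flz,ftz,jlz,knz] rk=13  ker:ltz
∂1c = {a} + 2·{b} − 3·{f} + {g} + 2·{j} − {k} − 3·{l} + 2·{t} − {z}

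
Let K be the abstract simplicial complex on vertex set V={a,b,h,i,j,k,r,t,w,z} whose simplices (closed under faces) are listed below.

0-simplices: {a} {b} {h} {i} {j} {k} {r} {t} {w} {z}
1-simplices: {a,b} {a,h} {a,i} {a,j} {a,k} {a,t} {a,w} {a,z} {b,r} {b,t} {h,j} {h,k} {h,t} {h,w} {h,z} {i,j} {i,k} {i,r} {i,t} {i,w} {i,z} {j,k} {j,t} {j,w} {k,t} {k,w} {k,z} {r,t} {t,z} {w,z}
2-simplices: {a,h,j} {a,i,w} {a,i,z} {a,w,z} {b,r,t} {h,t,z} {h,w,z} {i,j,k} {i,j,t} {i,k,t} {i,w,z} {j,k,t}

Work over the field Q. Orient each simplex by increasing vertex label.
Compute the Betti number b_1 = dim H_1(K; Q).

b_1=11

n_0=10 n_1=30 n_2=12  [Q]
∂1: piv[ab,ah,ai,aj,ak,at,aw,az,br] rk=9  ker:bt,hj,hk,ht,hw,hz,ij,ik,ir,it,iw,iz,jk,jt,jw,kt,kw,kz,rt,tz,wz
∂2: piv[ahj,aiw,aiz,awz,brt,htz,hwz,ijk,ijt,ikt] rk=10  ker:iwz,jkt
b_1=(30−9)−10=11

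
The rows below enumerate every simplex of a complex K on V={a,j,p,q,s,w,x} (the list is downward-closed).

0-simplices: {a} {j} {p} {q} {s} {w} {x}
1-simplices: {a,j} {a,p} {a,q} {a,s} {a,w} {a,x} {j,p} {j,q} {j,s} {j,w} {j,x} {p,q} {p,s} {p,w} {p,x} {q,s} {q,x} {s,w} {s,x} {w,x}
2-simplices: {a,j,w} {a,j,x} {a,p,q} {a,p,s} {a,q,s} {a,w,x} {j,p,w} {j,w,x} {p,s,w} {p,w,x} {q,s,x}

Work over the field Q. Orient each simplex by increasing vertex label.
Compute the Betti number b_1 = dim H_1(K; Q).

b_1=4

n_0=7 n_1=20 n_2=11  [Q]
∂1: piv[aj,ap,aq,as,aw,ax] rk=6  ker:jp,jq,js,jw,jx,pq,ps,pw,px,qs,qx,sw,sx,wx
∂2: piv[ajw,ajx,apq,aps,aqs,awx,jpw,psw,pwx,qsx] rk=10  ker:jwx
b_1=(20−6)−10=4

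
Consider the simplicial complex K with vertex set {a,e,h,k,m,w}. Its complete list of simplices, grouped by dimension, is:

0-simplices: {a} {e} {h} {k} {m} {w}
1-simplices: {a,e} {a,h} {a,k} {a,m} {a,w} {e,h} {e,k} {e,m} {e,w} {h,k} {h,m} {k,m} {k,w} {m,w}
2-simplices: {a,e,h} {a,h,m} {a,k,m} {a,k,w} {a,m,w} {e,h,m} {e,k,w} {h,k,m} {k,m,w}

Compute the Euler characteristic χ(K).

n_0=6 n_1=14 n_2=9
χ=+6−14+9=1

χ(K)=1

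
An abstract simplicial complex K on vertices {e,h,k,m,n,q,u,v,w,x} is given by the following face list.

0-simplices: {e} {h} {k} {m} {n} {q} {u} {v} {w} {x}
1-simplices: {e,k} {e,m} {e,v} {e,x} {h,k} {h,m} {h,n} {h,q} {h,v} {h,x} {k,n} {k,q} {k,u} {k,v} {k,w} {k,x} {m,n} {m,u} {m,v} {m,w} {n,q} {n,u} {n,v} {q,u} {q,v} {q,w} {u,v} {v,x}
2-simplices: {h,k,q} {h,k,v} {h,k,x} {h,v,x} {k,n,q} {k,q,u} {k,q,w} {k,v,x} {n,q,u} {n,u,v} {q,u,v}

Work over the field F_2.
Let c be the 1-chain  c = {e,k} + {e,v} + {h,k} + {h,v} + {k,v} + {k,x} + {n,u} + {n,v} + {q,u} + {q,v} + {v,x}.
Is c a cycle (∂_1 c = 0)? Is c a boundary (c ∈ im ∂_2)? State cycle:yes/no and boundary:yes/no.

cycle:yes boundary:no

n_0=10 n_1=28 n_2=11  [Z2]
∂1: piv[ek,em,ev,ex,hk,hn,hq,ku,kw] rk=9  ker:hm,hv,hx,kn,kq,kv,kx,mn,mu,mv,mw,nq,nu,nv,qu,qv,qw,uv,vx
∂2: piv[hkq,hkv,hkx,hvx,knq,kqu,kqw,nqu,nuv,quv] rk=10  ker:kvx
∂1c = 0
c vs im∂2: residual ≠ 0 ⇒ not boundary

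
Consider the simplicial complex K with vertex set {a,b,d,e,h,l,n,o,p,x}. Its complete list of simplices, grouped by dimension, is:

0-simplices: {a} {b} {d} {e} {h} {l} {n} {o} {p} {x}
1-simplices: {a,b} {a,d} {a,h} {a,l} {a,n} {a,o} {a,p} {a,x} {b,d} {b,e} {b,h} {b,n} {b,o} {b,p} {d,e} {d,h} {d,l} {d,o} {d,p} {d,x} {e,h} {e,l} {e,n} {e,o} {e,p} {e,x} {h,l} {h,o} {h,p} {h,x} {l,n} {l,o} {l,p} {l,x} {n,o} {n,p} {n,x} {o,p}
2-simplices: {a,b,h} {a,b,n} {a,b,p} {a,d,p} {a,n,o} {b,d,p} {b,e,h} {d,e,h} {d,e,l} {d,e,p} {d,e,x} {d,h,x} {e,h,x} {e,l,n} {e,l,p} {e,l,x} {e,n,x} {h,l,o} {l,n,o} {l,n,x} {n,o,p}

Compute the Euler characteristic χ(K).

n_0=10 n_1=38 n_2=21
χ=+10−38+21=-7

χ(K)=-7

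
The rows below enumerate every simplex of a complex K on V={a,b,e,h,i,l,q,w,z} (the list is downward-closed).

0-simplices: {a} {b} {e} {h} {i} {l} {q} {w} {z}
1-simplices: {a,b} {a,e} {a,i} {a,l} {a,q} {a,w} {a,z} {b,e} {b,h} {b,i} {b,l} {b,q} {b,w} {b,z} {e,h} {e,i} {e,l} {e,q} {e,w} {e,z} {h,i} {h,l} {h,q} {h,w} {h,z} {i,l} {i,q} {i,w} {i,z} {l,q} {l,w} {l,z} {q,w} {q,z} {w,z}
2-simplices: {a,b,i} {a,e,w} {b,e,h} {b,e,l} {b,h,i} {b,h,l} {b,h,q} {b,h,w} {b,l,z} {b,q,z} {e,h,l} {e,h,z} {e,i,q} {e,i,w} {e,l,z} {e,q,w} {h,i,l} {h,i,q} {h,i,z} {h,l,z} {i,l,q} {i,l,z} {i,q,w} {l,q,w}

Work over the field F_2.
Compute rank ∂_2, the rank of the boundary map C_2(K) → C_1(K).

n_0=9 n_1=35 n_2=24  [Z2]
∂1: piv[ab,ae,ai,al,aq,aw,az,bh] rk=8  ker:be,bi,bl,bq,bw,bz,eh,ei,el,eq,ew,ez,hi,hl,hq,hw,hz,il,iq,iw,iz,lq,lw,lz,qw,qz,wz
∂2: piv[abi,aew,beh,bel,bhi,bhl,bhq,bhw,blz,bqz,ehz,eiq,eiw,elz,eqw,hil,hiq,hiz,ilq,lqw] rk=20  ker:ehl,hlz,ilz,iqw
rk∂_2=20

rank∂_2=20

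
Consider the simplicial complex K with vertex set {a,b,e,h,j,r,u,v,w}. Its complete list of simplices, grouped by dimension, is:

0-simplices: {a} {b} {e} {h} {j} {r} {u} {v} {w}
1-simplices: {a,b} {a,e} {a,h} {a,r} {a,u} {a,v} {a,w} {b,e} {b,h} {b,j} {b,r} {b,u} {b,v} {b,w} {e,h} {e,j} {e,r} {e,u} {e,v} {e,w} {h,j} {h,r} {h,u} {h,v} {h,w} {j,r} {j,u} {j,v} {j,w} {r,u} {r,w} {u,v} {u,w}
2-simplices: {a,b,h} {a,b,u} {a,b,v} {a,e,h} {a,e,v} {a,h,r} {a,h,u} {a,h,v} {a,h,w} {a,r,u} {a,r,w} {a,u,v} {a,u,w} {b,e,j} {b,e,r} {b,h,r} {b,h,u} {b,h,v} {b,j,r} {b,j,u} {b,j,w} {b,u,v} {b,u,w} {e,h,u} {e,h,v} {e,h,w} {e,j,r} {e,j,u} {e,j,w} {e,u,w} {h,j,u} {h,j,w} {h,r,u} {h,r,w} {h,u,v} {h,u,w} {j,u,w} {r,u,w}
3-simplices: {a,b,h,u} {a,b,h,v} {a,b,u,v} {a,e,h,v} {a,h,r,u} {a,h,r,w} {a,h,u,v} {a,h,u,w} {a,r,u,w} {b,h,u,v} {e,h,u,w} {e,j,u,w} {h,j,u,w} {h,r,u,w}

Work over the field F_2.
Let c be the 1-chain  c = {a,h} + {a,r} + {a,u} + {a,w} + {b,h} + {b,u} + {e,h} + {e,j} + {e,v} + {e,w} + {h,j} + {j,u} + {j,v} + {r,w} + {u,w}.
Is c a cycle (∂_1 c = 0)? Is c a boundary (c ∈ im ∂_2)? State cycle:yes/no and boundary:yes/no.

cycle:yes boundary:no

n_0=9 n_1=33 n_2=38 n_3=14  [Z2]
∂1: piv[ab,ae,ah,ar,au,av,aw,bj] rk=8  ker:be,bh,br,bu,bv,bw,eh,ej,er,eu,ev,ew,hj,hr,hu,hv,hw,jr,ju,jv,jw,ru,rw,uv,uw
∂2: piv[abh,abu,abv,aeh,aev,ahr,ahu,ahv,ahw,aru,arw,auv,auw,bej,ber,bhr,bjr,bju,bjw,buw,ehu,ehw,eju,hju] rk=24  ker:bhu,bhv,buv,ehv,ejr,ejw,euw,hjw,hru,hrw,huv,huw,juw,ruw
∂3: piv[abhu,abhv,abuv,aehv,ahru,ahrw,ahuv,ahuw,aruw,ehuw,ejuw,hjuw] rk=12  ker:bhuv,hruw
∂1c = 0
c vs im∂2: residual ≠ 0 ⇒ not boundary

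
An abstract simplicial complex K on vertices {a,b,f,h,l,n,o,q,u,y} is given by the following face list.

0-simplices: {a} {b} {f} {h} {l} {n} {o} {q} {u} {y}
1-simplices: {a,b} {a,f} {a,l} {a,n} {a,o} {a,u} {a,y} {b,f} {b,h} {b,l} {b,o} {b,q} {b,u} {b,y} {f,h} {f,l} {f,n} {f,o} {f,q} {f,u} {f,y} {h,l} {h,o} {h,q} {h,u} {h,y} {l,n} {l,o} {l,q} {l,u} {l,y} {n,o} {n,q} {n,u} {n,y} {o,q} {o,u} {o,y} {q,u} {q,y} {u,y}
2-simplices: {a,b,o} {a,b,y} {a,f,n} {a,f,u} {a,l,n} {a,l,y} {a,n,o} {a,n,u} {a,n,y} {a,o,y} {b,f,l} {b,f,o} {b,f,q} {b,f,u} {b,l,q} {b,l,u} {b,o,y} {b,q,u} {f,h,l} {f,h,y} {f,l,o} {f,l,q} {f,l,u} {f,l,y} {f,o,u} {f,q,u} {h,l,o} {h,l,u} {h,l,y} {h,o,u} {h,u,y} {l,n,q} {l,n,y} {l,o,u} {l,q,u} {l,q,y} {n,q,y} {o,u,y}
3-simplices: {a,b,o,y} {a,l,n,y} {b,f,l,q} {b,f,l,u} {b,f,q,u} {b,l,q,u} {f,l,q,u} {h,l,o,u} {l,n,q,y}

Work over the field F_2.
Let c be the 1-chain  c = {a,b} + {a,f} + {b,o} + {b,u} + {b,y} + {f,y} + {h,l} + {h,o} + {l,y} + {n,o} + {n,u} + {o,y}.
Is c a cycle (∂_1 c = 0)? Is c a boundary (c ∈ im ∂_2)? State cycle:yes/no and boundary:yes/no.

cycle:yes boundary:yes

n_0=10 n_1=41 n_2=38 n_3=9  [Z2]
∂1: piv[ab,af,al,an,ao,au,ay,bh,bq] rk=9  ker:bf,bl,bo,bu,by,fh,fl,fn,fo,fq,fu,fy,hl,ho,hq,hu,hy,ln,lo,lq,lu,ly,no,nq,nu,ny,oq,ou,oy,qu,qy,uy
∂2: piv[abo,aby,afn,afu,aln,aly,ano,anu,any,aoy,bfl,bfo,bfq,bfu,blq,blu,bqu,fhl,fhy,flo,fly,fou,hlo,hlu,huy,lnq,lqy,ouy] rk=28  ker:boy,flq,flu,fqu,hly,hou,lny,lou,lqu,nqy
∂3: piv[aboy,alny,bflq,bflu,bfqu,blqu,hlou,lnqy] rk=8  ker:flqu
∂1c = 0
c vs im∂2: reduces to 0 ⇒ boundary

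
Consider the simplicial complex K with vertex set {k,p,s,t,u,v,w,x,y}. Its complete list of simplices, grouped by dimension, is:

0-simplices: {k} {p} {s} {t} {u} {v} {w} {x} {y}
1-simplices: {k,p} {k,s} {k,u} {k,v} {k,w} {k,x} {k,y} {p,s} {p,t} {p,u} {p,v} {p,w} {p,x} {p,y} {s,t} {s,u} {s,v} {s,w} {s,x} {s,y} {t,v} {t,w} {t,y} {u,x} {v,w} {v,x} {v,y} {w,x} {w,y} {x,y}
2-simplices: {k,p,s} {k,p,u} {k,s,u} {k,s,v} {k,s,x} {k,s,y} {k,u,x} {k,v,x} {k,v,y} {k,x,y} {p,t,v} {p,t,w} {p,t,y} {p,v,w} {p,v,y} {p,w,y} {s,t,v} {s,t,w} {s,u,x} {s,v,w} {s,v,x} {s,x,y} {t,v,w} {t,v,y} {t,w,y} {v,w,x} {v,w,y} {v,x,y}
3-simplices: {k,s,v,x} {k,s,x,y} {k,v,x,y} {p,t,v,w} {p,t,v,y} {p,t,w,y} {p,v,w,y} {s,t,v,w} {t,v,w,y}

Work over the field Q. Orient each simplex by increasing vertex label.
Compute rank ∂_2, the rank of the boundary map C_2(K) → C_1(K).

rank∂_2=19

n_0=9 n_1=30 n_2=28 n_3=9  [Q]
∂1: piv[kp,ks,ku,kv,kw,kx,ky,pt] rk=8  ker:ps,pu,pv,pw,px,py,st,su,sv,sw,sx,sy,tv,tw,ty,ux,vw,vx,vy,wx,wy,xy
∂2: piv[kps,kpu,ksu,ksv,ksx,ksy,kux,kvx,kvy,kxy,ptv,ptw,pty,pvw,pvy,pwy,stv,stw,vwx] rk=19  ker:sux,svw,svx,sxy,tvw,tvy,twy,vwy,vxy
∂3: piv[ksvx,ksxy,kvxy,ptvw,ptvy,ptwy,pvwy,stvw] rk=8  ker:tvwy
rk∂_2=19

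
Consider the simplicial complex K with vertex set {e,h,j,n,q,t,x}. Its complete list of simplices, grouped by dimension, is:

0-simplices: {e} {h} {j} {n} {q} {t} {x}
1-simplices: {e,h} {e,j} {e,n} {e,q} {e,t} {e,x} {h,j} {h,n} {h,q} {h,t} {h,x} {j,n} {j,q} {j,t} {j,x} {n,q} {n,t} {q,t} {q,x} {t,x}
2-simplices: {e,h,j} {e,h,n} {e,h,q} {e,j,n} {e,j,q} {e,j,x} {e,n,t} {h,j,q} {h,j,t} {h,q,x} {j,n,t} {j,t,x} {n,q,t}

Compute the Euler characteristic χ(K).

χ(K)=0

n_0=7 n_1=20 n_2=13
χ=+7−20+13=0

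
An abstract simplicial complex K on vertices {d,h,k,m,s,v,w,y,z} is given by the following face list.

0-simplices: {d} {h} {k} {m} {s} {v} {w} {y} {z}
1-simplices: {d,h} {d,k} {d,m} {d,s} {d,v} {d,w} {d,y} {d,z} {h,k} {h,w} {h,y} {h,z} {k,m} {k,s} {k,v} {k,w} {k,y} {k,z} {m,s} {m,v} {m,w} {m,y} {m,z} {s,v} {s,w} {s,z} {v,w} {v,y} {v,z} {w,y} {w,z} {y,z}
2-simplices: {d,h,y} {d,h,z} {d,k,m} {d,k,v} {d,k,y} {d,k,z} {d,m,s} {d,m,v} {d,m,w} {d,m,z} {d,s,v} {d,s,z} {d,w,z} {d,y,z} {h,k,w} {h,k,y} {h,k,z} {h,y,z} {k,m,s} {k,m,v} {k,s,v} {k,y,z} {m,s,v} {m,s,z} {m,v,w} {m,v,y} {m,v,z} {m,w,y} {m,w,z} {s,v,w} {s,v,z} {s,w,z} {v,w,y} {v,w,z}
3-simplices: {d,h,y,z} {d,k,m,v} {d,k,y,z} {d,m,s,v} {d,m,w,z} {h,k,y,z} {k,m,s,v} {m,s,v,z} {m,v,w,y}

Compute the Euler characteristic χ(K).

n_0=9 n_1=32 n_2=34 n_3=9
χ=+9−32+34−9=2

χ(K)=2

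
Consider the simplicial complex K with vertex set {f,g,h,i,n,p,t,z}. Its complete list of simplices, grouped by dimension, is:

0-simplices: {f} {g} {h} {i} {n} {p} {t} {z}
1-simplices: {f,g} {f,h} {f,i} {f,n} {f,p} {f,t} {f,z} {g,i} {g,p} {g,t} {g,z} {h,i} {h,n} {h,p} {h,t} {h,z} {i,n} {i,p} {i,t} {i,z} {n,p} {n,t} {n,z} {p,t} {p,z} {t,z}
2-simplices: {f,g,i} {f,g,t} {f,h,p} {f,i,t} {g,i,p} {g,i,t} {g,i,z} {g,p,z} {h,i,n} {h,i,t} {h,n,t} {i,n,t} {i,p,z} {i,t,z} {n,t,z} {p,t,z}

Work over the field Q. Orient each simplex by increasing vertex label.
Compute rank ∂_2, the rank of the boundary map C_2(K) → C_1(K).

rank∂_2=13

n_0=8 n_1=26 n_2=16  [Q]
∂1: piv[fg,fh,fi,fn,fp,ft,fz] rk=7  ker:gi,gp,gt,gz,hi,hn,hp,ht,hz,in,ip,it,iz,np,nt,nz,pt,pz,tz
∂2: piv[fgi,fgt,fhp,fit,gip,giz,gpz,hin,hit,hnt,itz,ntz,ptz] rk=13  ker:git,int,ipz
rk∂_2=13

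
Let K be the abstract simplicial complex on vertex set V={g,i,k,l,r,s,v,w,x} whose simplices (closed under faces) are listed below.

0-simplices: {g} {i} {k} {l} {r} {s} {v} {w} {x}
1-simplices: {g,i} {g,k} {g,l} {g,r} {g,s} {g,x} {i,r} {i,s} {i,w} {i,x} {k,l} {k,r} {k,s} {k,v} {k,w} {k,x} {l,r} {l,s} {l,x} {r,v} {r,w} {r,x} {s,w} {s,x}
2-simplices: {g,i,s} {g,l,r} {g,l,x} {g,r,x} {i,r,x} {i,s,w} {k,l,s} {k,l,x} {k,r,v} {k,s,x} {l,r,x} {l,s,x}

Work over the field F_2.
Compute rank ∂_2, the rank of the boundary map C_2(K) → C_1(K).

rank∂_2=10

n_0=9 n_1=24 n_2=12  [Z2]
∂1: piv[gi,gk,gl,gr,gs,gx,iw,kv] rk=8  ker:ir,is,ix,kl,kr,ks,kw,kx,lr,ls,lx,rv,rw,rx,sw,sx
∂2: piv[gis,glr,glx,grx,irx,isw,kls,klx,krv,ksx] rk=10  ker:lrx,lsx
rk∂_2=10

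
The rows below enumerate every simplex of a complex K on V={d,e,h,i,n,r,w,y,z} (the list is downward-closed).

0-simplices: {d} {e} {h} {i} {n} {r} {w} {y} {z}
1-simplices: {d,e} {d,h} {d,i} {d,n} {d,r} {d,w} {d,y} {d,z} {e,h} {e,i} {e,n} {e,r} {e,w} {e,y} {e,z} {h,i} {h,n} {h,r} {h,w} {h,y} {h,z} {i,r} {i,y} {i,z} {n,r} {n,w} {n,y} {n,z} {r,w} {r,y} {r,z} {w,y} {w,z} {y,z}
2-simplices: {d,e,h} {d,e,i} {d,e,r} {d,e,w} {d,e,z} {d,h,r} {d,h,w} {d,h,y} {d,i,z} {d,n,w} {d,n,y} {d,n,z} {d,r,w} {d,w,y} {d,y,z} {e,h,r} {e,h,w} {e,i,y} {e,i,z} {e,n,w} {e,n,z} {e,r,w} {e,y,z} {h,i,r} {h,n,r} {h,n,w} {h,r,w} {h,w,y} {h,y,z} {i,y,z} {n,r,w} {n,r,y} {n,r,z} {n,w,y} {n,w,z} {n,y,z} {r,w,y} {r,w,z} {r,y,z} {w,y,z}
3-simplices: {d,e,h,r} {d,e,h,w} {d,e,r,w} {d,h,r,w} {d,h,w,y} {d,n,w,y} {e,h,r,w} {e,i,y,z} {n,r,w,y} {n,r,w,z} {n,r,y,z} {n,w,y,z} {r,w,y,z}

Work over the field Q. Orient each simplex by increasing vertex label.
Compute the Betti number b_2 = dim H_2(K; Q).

n_0=9 n_1=34 n_2=40 n_3=13  [Q]
∂1: piv[de,dh,di,dn,dr,dw,dy,dz] rk=8  ker:eh,ei,en,er,ew,ey,ez,hi,hn,hr,hw,hy,hz,ir,iy,iz,nr,nw,ny,nz,rw,ry,rz,wy,wz,yz
∂2: piv[deh,dei,der,dew,dez,dhr,dhw,dhy,diz,dnw,dny,dnz,drw,dwy,dyz,eiy,enw,eyz,hir,hnr,hnw,hyz,nry,nrz,nwz] rk=25  ker:ehr,ehw,eiz,enz,erw,hrw,hwy,iyz,nrw,nwy,nyz,rwy,rwz,ryz,wyz
∂3: piv[dehr,dehw,derw,dhrw,dhwy,dnwy,eiyz,nrwy,nrwz,nryz,nwyz] rk=11  ker:ehrw,rwyz
b_2=(40−25)−11=4

b_2=4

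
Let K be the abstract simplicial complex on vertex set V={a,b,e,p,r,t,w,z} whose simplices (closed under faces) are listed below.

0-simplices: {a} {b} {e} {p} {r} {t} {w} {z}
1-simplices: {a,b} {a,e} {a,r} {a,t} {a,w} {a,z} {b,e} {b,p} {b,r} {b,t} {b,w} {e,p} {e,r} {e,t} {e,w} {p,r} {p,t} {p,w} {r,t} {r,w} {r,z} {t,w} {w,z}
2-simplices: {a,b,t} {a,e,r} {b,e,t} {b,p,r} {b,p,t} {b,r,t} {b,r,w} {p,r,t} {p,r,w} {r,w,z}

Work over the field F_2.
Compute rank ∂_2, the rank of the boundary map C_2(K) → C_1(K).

n_0=8 n_1=23 n_2=10  [Z2]
∂1: piv[ab,ae,ar,at,aw,az,bp] rk=7  ker:be,br,bt,bw,ep,er,et,ew,pr,pt,pw,rt,rw,rz,tw,wz
∂2: piv[abt,aer,bet,bpr,bpt,brt,brw,prw,rwz] rk=9  ker:prt
rk∂_2=9

rank∂_2=9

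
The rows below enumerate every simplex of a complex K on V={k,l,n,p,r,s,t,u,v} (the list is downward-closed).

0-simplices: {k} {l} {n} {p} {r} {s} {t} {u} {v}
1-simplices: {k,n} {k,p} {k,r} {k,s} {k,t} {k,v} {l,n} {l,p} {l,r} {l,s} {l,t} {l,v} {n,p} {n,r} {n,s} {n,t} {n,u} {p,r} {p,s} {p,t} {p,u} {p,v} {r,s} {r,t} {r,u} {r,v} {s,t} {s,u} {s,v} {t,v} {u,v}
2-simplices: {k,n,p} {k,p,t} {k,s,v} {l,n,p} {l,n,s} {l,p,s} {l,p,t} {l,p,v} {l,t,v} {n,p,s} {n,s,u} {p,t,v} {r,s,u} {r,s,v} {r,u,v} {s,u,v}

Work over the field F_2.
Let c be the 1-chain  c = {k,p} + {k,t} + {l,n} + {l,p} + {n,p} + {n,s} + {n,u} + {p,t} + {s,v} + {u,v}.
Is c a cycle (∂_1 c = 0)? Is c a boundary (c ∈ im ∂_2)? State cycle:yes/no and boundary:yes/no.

cycle:yes boundary:yes

n_0=9 n_1=31 n_2=16  [Z2]
∂1: piv[kn,kp,kr,ks,kt,kv,ln,nu] rk=8  ker:lp,lr,ls,lt,lv,np,nr,ns,nt,pr,ps,pt,pu,pv,rs,rt,ru,rv,st,su,sv,tv,uv
∂2: piv[knp,kpt,ksv,lnp,lns,lps,lpt,lpv,ltv,nsu,rsu,rsv,ruv] rk=13  ker:nps,ptv,suv
∂1c = 0
c vs im∂2: reduces to 0 ⇒ boundary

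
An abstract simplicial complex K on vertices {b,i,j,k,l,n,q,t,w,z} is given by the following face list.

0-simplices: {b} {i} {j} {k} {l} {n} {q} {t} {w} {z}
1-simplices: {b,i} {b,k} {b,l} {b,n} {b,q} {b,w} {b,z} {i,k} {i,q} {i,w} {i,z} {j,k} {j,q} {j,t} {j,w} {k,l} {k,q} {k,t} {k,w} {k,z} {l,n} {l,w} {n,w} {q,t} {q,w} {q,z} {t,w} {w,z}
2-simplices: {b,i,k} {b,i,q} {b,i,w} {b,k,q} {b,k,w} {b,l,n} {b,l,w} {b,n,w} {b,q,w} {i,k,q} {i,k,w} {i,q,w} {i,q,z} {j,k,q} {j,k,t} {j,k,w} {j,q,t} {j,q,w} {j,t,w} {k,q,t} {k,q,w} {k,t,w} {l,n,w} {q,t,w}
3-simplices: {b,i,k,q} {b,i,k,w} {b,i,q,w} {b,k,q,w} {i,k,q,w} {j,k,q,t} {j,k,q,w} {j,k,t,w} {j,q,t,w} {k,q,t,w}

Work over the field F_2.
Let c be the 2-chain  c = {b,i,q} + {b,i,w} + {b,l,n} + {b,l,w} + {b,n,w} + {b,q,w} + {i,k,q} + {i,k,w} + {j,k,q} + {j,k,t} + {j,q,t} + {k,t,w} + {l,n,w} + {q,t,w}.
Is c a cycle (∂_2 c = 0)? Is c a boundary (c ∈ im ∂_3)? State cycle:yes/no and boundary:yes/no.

n_0=10 n_1=28 n_2=24 n_3=10  [Z2]
∂1: piv[bi,bk,bl,bn,bq,bw,bz,jk,jt] rk=9  ker:ik,iq,iw,iz,jq,jw,kl,kq,kt,kw,kz,ln,lw,nw,qt,qw,qz,tw,wz
∂2: piv[bik,biq,biw,bkq,bkw,bln,blw,bnw,bqw,iqz,jkq,jkt,jkw,jqt,jtw] rk=15  ker:ikq,ikw,iqw,jqw,kqt,kqw,ktw,lnw,qtw
∂3: piv[bikq,bikw,biqw,bkqw,jkqt,jkqw,jktw,jqtw] rk=8  ker:ikqw,kqtw
∂2c = 0
c vs im∂3: residual ≠ 0 ⇒ not boundary

cycle:yes boundary:no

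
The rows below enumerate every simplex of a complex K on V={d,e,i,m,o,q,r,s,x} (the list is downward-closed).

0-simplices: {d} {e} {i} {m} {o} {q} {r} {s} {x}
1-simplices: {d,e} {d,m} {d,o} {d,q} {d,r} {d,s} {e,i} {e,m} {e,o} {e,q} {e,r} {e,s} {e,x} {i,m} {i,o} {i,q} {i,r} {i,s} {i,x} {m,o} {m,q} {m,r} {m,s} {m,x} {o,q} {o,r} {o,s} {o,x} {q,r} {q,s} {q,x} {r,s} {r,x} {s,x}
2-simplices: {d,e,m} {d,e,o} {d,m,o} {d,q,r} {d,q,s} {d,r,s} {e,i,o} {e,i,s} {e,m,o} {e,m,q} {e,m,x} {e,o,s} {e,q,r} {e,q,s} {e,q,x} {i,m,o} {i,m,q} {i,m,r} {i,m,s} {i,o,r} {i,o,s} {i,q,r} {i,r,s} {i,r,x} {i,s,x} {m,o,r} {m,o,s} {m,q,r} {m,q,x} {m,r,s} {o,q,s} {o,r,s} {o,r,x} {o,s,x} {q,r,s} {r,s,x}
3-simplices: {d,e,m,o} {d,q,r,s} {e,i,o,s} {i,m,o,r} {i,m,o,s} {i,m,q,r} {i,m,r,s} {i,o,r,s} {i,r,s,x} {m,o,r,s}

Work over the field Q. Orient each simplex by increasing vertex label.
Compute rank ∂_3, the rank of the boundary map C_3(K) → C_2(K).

n_0=9 n_1=34 n_2=36 n_3=10  [Q]
∂1: piv[de,dm,do,dq,dr,ds,ei,ex] rk=8  ker:em,eo,eq,er,es,im,io,iq,ir,is,ix,mo,mq,mr,ms,mx,oq,or,os,ox,qr,qs,qx,rs,rx,sx
∂2: piv[dem,deo,dmo,dqr,dqs,drs,eio,eis,emq,emx,eos,eqr,eqs,eqx,imo,imq,imr,ims,ior,iqr,irx,isx,oqs,orx] rk=24  ker:emo,ios,irs,mor,mos,mqr,mqx,mrs,ors,osx,qrs,rsx
∂3: piv[demo,dqrs,eios,imor,imos,imqr,imrs,iors,irsx] rk=9  ker:mors
rk∂_3=9

rank∂_3=9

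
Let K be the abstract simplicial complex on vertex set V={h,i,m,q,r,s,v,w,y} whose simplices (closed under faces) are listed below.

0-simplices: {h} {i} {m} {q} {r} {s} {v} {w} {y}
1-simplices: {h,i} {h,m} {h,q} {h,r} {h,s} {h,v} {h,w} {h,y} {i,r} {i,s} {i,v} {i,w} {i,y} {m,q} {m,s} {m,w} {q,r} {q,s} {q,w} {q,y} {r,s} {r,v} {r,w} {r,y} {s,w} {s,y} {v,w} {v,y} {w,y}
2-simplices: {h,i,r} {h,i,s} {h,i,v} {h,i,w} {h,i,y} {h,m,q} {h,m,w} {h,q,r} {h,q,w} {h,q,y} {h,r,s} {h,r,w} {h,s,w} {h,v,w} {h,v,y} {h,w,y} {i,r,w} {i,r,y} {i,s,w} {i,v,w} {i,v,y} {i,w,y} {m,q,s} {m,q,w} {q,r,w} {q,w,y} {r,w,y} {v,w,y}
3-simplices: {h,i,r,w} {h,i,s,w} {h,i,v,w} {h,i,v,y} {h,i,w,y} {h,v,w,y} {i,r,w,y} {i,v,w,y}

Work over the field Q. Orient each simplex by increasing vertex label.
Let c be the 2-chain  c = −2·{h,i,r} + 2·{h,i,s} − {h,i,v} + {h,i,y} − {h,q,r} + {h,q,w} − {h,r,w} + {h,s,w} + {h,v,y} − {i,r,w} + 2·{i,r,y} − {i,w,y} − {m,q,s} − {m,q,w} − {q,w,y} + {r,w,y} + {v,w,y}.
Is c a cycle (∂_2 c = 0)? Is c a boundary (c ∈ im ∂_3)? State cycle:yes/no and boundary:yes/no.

n_0=9 n_1=29 n_2=28 n_3=8  [Q]
∂1: piv[hi,hm,hq,hr,hs,hv,hw,hy] rk=8  ker:ir,is,iv,iw,iy,mq,ms,mw,qr,qs,qw,qy,rs,rv,rw,ry,sw,sy,vw,vy,wy
∂2: piv[hir,his,hiv,hiw,hiy,hmq,hmw,hqr,hqw,hqy,hrs,hrw,hsw,hvw,hvy,hwy,iry,mqs] rk=18  ker:irw,isw,ivw,ivy,iwy,mqw,qrw,qwy,rwy,vwy
∂3: piv[hirw,hisw,hivw,hivy,hiwy,hvwy,irwy] rk=7  ker:ivwy
∂2c = 2·{h,r} − {h,s} + 2·{h,v} − {h,w} − 2·{h,y} − {i,r} + 2·{i,s} − {i,v} − 2·{m,q} + {m,s} + {m,w} − {q,r} − {q,s} − {q,w} + {q,y} − {r,w} + {r,y} + {s,w} + {v,w}

cycle:no boundary:no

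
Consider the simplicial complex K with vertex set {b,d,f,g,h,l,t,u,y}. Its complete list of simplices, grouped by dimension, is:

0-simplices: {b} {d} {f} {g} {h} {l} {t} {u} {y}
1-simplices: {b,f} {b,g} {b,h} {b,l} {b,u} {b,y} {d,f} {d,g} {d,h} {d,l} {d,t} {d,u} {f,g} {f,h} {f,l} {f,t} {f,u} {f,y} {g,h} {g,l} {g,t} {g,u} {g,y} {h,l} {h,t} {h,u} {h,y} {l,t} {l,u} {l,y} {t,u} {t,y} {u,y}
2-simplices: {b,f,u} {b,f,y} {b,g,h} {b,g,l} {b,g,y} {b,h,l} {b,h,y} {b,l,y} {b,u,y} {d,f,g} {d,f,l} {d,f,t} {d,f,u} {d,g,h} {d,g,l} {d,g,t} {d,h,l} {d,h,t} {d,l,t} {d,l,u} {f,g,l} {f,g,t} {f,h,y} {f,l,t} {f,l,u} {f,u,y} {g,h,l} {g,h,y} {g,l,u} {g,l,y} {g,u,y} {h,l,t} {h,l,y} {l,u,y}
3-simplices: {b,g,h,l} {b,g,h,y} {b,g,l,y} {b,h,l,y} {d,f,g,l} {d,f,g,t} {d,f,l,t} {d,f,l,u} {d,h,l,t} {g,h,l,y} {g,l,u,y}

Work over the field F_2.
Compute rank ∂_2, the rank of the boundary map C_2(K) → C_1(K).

rank∂_2=22

n_0=9 n_1=33 n_2=34 n_3=11  [Z2]
∂1: piv[bf,bg,bh,bl,bu,by,df,dt] rk=8  ker:dg,dh,dl,du,fg,fh,fl,ft,fu,fy,gh,gl,gt,gu,gy,hl,ht,hu,hy,lt,lu,ly,tu,ty,uy
∂2: piv[bfu,bfy,bgh,bgl,bgy,bhl,bhy,bly,buy,dfg,dfl,dft,dfu,dgh,dgl,dgt,dht,dlt,dlu,fhy,glu,guy] rk=22  ker:dhl,fgl,fgt,flt,flu,fuy,ghl,ghy,gly,hlt,hly,luy
∂3: piv[bghl,bghy,bgly,bhly,dfgl,dfgt,dflt,dflu,dhlt,gluy] rk=10  ker:ghly
rk∂_2=22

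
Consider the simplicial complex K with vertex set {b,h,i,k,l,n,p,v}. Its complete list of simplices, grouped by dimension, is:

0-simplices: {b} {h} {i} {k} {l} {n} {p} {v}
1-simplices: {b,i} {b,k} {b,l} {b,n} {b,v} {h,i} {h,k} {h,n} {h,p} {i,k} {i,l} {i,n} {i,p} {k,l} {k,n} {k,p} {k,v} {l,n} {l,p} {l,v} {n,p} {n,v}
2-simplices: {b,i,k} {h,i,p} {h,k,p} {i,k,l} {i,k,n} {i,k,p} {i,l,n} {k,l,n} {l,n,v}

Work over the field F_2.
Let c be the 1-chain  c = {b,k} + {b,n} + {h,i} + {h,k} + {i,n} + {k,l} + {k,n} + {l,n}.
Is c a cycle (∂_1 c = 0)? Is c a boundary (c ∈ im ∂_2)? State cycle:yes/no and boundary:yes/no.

n_0=8 n_1=22 n_2=9  [Z2]
∂1: piv[bi,bk,bl,bn,bv,hi,hp] rk=7  ker:hk,hn,ik,il,in,ip,kl,kn,kp,kv,ln,lp,lv,np,nv
∂2: piv[bik,hip,hkp,ikl,ikn,ikp,iln,lnv] rk=8  ker:kln
∂1c = 0
c vs im∂2: residual ≠ 0 ⇒ not boundary

cycle:yes boundary:no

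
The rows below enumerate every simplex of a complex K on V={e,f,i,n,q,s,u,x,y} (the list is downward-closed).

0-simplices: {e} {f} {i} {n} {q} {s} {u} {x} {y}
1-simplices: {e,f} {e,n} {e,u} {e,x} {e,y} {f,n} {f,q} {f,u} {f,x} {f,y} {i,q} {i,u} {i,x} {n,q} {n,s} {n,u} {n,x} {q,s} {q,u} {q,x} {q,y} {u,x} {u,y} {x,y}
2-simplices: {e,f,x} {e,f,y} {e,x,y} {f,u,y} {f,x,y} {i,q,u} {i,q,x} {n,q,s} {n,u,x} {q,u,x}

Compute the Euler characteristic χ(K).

n_0=9 n_1=24 n_2=10
χ=+9−24+10=-5

χ(K)=-5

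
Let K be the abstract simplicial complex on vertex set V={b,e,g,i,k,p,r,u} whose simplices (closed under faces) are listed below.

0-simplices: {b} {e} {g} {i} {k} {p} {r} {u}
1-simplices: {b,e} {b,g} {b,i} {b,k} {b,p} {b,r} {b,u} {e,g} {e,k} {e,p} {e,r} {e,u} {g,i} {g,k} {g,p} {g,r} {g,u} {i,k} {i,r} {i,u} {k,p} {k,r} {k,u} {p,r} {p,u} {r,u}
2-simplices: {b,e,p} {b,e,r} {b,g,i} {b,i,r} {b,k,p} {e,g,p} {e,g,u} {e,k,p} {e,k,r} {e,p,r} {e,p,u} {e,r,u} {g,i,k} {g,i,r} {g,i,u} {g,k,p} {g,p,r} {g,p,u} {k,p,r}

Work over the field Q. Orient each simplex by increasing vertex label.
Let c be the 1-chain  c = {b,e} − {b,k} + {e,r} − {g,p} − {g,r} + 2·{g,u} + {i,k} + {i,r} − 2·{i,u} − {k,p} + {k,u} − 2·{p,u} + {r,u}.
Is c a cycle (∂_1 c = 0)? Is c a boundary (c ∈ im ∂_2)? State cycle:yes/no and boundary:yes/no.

cycle:yes boundary:no

n_0=8 n_1=26 n_2=19  [Q]
∂1: piv[be,bg,bi,bk,bp,br,bu] rk=7  ker:eg,ek,ep,er,eu,gi,gk,gp,gr,gu,ik,ir,iu,kp,kr,ku,pr,pu,ru
∂2: piv[bep,ber,bgi,bir,bkp,egp,egu,ekp,ekr,epr,epu,eru,gik,gir,giu,gkp,gpr] rk=17  ker:gpu,kpr
∂1c = 0
c vs im∂2: residual ≠ 0 ⇒ not boundary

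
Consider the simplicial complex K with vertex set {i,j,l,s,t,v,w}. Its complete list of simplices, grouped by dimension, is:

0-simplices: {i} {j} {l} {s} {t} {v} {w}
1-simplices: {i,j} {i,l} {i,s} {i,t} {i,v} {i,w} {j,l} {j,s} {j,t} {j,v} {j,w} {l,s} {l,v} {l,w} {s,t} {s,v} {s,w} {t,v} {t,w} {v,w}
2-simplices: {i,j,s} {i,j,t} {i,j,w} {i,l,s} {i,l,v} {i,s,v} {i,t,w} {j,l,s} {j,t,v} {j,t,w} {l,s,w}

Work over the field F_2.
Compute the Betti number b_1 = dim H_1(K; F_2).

n_0=7 n_1=20 n_2=11  [Z2]
∂1: piv[ij,il,is,it,iv,iw] rk=6  ker:jl,js,jt,jv,jw,ls,lv,lw,st,sv,sw,tv,tw,vw
∂2: piv[ijs,ijt,ijw,ils,ilv,isv,itw,jls,jtv,lsw] rk=10  ker:jtw
b_1=(20−6)−10=4

b_1=4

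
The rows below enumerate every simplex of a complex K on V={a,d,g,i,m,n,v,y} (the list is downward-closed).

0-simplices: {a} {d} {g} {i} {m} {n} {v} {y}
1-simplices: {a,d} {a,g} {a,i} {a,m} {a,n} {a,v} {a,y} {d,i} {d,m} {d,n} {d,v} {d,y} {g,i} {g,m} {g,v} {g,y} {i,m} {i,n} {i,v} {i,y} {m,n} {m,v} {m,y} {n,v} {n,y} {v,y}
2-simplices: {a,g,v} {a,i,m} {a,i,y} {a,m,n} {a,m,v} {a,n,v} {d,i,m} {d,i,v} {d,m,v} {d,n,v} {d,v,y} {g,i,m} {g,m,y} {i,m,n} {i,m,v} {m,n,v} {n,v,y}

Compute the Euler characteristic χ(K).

χ(K)=-1

n_0=8 n_1=26 n_2=17
χ=+8−26+17=-1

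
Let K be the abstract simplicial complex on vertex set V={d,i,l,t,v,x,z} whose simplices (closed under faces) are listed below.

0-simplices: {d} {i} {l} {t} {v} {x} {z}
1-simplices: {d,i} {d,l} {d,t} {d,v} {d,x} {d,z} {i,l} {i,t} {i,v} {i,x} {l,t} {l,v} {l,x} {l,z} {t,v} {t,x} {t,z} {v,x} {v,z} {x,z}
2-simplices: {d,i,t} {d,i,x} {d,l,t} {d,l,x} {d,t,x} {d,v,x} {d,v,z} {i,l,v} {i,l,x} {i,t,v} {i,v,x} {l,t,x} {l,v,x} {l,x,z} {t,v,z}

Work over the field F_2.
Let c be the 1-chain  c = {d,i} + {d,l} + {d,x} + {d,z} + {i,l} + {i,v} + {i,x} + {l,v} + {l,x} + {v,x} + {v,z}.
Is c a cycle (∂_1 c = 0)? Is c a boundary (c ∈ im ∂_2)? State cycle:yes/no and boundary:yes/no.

n_0=7 n_1=20 n_2=15  [Z2]
∂1: piv[di,dl,dt,dv,dx,dz] rk=6  ker:il,it,iv,ix,lt,lv,lx,lz,tv,tx,tz,vx,vz,xz
∂2: piv[dit,dix,dlt,dlx,dtx,dvx,dvz,ilv,ilx,itv,ivx,lxz,tvz] rk=13  ker:ltx,lvx
∂1c = 0
c vs im∂2: reduces to 0 ⇒ boundary

cycle:yes boundary:yes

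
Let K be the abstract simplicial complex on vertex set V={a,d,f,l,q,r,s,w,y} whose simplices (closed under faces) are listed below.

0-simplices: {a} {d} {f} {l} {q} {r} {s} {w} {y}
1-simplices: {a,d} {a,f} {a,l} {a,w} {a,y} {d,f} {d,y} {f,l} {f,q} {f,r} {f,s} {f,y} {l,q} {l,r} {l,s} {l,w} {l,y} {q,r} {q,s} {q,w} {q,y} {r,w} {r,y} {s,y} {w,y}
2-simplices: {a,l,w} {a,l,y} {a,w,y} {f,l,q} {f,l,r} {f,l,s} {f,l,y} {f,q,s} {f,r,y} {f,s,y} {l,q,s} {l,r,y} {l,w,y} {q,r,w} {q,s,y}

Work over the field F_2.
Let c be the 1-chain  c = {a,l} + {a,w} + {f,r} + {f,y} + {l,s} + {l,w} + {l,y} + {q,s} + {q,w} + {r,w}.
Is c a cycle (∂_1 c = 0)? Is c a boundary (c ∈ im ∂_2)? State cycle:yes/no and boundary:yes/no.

cycle:yes boundary:no

n_0=9 n_1=25 n_2=15  [Z2]
∂1: piv[ad,af,al,aw,ay,fq,fr,fs] rk=8  ker:df,dy,fl,fy,lq,lr,ls,lw,ly,qr,qs,qw,qy,rw,ry,sy,wy
∂2: piv[alw,aly,awy,flq,flr,fls,fly,fqs,fry,fsy,qrw,qsy] rk=12  ker:lqs,lry,lwy
∂1c = 0
c vs im∂2: residual ≠ 0 ⇒ not boundary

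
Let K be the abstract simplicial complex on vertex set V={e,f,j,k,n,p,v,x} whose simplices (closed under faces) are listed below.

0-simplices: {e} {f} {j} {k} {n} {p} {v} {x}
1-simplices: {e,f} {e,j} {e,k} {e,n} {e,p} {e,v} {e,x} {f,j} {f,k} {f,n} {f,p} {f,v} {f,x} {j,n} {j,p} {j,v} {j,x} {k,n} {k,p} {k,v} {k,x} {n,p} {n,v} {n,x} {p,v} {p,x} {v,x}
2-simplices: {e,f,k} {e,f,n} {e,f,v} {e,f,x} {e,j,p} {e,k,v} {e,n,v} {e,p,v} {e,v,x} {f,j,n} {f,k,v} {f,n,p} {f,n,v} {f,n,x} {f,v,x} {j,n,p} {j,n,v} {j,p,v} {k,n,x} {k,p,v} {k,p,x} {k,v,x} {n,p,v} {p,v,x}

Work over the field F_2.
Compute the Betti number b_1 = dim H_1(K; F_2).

n_0=8 n_1=27 n_2=24  [Z2]
∂1: piv[ef,ej,ek,en,ep,ev,ex] rk=7  ker:fj,fk,fn,fp,fv,fx,jn,jp,jv,jx,kn,kp,kv,kx,np,nv,nx,pv,px,vx
∂2: piv[efk,efn,efv,efx,ejp,ekv,env,epv,evx,fjn,fnp,fnx,jnp,jnv,jpv,knx,kpv,kpx,kvx] rk=19  ker:fkv,fnv,fvx,npv,pvx
b_1=(27−7)−19=1

b_1=1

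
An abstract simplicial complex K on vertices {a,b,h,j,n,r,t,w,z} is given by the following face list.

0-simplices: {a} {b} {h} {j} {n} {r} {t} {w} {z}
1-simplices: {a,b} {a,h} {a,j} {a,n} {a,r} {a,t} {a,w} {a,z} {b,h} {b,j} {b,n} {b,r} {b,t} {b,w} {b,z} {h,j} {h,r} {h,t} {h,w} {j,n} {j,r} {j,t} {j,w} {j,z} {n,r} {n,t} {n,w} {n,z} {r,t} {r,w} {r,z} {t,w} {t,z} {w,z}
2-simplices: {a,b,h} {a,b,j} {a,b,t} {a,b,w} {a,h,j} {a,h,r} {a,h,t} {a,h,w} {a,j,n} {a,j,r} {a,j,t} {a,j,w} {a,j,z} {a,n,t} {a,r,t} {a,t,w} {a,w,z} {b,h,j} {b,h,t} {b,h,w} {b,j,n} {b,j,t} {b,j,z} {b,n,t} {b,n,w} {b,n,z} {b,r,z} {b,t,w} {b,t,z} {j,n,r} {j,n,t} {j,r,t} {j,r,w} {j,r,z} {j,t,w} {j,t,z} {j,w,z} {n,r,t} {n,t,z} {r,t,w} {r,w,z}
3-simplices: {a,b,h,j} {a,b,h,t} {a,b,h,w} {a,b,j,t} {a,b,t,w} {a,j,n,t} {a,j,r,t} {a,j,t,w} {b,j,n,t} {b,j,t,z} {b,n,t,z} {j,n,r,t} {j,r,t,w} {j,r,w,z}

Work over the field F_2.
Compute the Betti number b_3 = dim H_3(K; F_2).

n_0=9 n_1=34 n_2=41 n_3=14  [Z2]
∂1: piv[ab,ah,aj,an,ar,at,aw,az] rk=8  ker:bh,bj,bn,br,bt,bw,bz,hj,hr,ht,hw,jn,jr,jt,jw,jz,nr,nt,nw,nz,rt,rw,rz,tw,tz,wz
∂2: piv[abh,abj,abt,abw,ahj,ahr,aht,ahw,ajn,ajr,ajt,ajw,ajz,ant,art,atw,awz,bjn,bjz,bnw,bnz,brz,btz,jnr,jrw,jrz] rk=26  ker:bhj,bht,bhw,bjt,bnt,btw,jnt,jrt,jtw,jtz,jwz,nrt,ntz,rtw,rwz
∂3: piv[abhj,abht,abhw,abjt,abtw,ajnt,ajrt,ajtw,bjnt,bjtz,bntz,jnrt,jrtw,jrwz] rk=14
b_3=(14−14)−0=0

b_3=0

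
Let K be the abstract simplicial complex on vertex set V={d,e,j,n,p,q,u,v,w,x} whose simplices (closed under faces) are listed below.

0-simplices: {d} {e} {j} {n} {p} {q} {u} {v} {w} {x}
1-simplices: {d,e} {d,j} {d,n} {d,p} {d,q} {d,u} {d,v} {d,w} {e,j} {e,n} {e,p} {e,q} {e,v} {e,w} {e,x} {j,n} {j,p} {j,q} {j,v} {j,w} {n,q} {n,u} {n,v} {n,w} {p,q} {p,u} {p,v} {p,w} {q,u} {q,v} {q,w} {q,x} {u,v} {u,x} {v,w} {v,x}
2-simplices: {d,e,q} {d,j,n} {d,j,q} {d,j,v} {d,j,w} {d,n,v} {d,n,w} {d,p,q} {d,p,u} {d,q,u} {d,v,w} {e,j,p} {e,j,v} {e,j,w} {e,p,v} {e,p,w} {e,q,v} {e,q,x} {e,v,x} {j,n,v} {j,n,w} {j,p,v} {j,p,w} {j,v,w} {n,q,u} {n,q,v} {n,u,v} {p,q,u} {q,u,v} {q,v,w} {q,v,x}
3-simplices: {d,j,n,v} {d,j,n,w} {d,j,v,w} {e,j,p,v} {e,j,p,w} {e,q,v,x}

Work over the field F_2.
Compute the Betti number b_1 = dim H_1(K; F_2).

n_0=10 n_1=36 n_2=31 n_3=6  [Z2]
∂1: piv[de,dj,dn,dp,dq,du,dv,dw,ex] rk=9  ker:ej,en,ep,eq,ev,ew,jn,jp,jq,jv,jw,nq,nu,nv,nw,pq,pu,pv,pw,qu,qv,qw,qx,uv,ux,vw,vx
∂2: piv[deq,djn,djq,djv,djw,dnv,dnw,dpq,dpu,dqu,dvw,ejp,ejv,ejw,epv,epw,eqv,eqx,evx,nqu,nqv,nuv,qvw] rk=23  ker:jnv,jnw,jpv,jpw,jvw,pqu,quv,qvx
∂3: piv[djnv,djnw,djvw,ejpv,ejpw,eqvx] rk=6
b_1=(36−9)−23=4

b_1=4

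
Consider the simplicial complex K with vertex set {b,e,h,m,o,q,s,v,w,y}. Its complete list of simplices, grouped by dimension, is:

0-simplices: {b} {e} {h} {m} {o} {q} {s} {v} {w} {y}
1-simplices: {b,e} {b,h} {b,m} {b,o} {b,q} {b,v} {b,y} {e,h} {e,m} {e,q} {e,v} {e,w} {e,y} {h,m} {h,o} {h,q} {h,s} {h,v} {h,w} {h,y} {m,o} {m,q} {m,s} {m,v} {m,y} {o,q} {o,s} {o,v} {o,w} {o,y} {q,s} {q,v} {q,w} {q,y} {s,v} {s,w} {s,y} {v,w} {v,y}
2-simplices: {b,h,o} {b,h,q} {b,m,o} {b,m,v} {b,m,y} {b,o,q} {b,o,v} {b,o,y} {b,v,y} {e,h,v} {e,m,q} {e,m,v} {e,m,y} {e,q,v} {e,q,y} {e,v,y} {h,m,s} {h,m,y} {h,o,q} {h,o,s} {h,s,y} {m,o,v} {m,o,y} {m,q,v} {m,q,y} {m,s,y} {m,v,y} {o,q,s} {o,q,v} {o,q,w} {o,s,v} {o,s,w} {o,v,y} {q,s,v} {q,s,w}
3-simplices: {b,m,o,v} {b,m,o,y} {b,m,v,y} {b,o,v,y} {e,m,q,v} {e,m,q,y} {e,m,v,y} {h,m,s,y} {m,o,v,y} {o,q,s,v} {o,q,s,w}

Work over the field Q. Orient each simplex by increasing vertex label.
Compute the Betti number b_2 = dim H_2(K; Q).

b_2=1

n_0=10 n_1=39 n_2=35 n_3=11  [Q]
∂1: piv[be,bh,bm,bo,bq,bv,by,ew,hs] rk=9  ker:eh,em,eq,ev,ey,hm,ho,hq,hv,hw,hy,mo,mq,ms,mv,my,oq,os,ov,ow,oy,qs,qv,qw,qy,sv,sw,sy,vw,vy
∂2: piv[bho,bhq,bmo,bmv,bmy,boq,bov,boy,bvy,ehv,emq,emv,emy,eqv,eqy,hms,hmy,hos,hsy,oqs,oqv,oqw,osv,osw] rk=24  ker:evy,hoq,mov,moy,mqv,mqy,msy,mvy,ovy,qsv,qsw
∂3: piv[bmov,bmoy,bmvy,bovy,emqv,emqy,emvy,hmsy,oqsv,oqsw] rk=10  ker:movy
b_2=(35−24)−10=1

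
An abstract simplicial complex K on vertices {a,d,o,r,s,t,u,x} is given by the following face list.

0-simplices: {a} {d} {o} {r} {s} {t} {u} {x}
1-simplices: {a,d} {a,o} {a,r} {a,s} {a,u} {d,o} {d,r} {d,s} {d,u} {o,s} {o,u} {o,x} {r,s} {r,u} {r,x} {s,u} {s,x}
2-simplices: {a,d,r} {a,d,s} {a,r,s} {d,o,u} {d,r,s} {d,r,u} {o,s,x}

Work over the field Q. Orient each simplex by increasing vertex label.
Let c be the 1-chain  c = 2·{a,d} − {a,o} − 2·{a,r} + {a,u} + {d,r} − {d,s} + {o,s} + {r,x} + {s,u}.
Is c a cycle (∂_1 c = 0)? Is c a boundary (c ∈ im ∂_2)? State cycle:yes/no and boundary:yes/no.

cycle:no boundary:no

n_0=8 n_1=17 n_2=7  [Q]
∂1: piv[ad,ao,ar,as,au,ox] rk=6  ker:do,dr,ds,du,os,ou,rs,ru,rx,su,sx
∂2: piv[adr,ads,ars,dou,dru,osx] rk=6  ker:drs
∂1c = 2·{d} − 2·{o} − 2·{r} − {s} + 2·{u} + {x}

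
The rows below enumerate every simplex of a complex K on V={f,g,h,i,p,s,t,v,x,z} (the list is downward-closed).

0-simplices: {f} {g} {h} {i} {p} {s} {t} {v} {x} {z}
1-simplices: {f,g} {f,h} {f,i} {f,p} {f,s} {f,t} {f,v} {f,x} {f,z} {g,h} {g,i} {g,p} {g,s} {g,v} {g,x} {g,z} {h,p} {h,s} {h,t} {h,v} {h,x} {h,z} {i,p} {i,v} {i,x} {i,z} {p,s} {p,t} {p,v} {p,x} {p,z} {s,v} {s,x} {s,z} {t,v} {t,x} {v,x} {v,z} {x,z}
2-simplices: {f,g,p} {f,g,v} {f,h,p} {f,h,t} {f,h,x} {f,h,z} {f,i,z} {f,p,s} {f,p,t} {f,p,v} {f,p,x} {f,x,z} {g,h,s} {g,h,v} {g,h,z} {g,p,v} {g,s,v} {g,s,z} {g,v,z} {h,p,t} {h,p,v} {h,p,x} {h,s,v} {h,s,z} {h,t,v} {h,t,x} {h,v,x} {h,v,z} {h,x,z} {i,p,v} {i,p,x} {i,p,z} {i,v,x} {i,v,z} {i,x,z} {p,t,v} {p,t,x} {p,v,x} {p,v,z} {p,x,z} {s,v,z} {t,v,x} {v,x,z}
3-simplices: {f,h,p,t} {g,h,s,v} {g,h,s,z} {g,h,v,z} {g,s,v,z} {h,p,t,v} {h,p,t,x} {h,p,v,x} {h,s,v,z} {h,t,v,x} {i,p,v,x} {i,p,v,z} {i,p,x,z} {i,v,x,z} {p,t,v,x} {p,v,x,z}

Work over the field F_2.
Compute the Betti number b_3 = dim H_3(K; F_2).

b_3=3

n_0=10 n_1=39 n_2=43 n_3=16  [Z2]
∂1: piv[fg,fh,fi,fp,fs,ft,fv,fx,fz] rk=9  ker:gh,gi,gp,gs,gv,gx,gz,hp,hs,ht,hv,hx,hz,ip,iv,ix,iz,ps,pt,pv,px,pz,sv,sx,sz,tv,tx,vx,vz,xz
∂2: piv[fgp,fgv,fhp,fht,fhx,fhz,fiz,fps,fpt,fpv,fpx,fxz,ghs,ghv,ghz,gsv,gsz,gvz,hpv,htv,htx,hvx,ipv,ipx,ipz,ivz] rk=26  ker:gpv,hpt,hpx,hsv,hsz,hvz,hxz,ivx,ixz,ptv,ptx,pvx,pvz,pxz,svz,tvx,vxz
∂3: piv[fhpt,ghsv,ghsz,ghvz,gsvz,hptv,hptx,hpvx,htvx,ipvx,ipvz,ipxz,ivxz] rk=13  ker:hsvz,ptvx,pvxz
b_3=(16−13)−0=3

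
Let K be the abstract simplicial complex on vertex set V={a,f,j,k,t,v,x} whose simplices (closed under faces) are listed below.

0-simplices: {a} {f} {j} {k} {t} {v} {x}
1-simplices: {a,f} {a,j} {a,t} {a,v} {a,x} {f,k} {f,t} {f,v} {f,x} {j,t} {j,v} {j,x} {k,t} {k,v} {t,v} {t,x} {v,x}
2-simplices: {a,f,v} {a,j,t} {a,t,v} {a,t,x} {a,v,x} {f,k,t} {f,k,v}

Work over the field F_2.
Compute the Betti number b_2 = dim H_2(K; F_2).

b_2=0

n_0=7 n_1=17 n_2=7  [Z2]
∂1: piv[af,aj,at,av,ax,fk] rk=6  ker:ft,fv,fx,jt,jv,jx,kt,kv,tv,tx,vx
∂2: piv[afv,ajt,atv,atx,avx,fkt,fkv] rk=7
b_2=(7−7)−0=0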